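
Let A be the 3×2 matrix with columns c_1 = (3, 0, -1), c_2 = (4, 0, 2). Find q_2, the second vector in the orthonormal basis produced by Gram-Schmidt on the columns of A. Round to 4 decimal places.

q_2 = (0.3162, 0.0000, 0.9487)

q_1 = c_1/‖c_1‖ = (3, 0, -1)/3.1623 = (0.9487, 0.0000, -0.3162).
r_{12} = q_1·c_2 = 3.1623.
u_2 = c_2 − 3.1623·q_1 = (1.0000, 0.0000, 3.0000).
‖u_2‖ = 3.1623, so q_2 = (0.3162, 0.0000, 0.9487).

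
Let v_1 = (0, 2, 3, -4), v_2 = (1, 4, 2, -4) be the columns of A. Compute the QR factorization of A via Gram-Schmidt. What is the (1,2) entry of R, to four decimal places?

v_1 = (0, 2, 3, -4); ‖v_1‖ = 5.3852, so e_1 = (0.0000, 0.3714, 0.5571, -0.7428).
r_{12} = e_1·v_2 = 5.5709.

r_{12} = 5.5709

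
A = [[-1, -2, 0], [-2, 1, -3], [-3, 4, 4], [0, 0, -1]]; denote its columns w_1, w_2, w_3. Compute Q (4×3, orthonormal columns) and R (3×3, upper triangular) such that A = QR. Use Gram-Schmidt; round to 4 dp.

Q = [[-0.2673, -0.8729, 0.3965], [-0.5345, -0.2182, -0.7931], [-0.8018, 0.4364, 0.3965], [0.0000, 0.0000, -0.2379]], R = [[3.7417, -3.2071, -1.6036], [0.0000, 3.2733, 2.4004], [0.0000, 0.0000, 4.2032]]

w_1 = (-1, -2, -3, 0); ‖w_1‖ = 3.7417, so q_1 = (-0.2673, -0.5345, -0.8018, 0.0000).
q_1·w_2 = (-0.2673)·(-2) + (-0.5345)·1 + (-0.8018)·4 + 0.0000·0 = -3.2071.
u_2 = w_2 + 3.2071·q_1 = (-2.8571, -0.7143, 1.4286, 0.0000).
‖u_2‖ = 3.2733, so q_2 = (-0.8729, -0.2182, 0.4364, 0.0000).
q_1·w_3 = (-0.2673)·0 + (-0.5345)·(-3) + (-0.8018)·4 + 0.0000·(-1) = -1.6036; q_2·w_3 = (-0.8729)·0 + (-0.2182)·(-3) + 0.4364·4 + 0.0000·(-1) = 2.4004.
u_3 = w_3 + 1.6036·q_1 − 2.4004·q_2 = (1.6667, -3.3333, 1.6667, -1.0000).
‖u_3‖ = 4.2032, so q_3 = (0.3965, -0.7931, 0.3965, -0.2379).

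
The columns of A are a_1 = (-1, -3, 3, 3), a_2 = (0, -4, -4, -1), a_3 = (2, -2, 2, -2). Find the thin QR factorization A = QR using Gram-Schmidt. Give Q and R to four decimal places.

Q = [[-0.1890, -0.0187, 0.5508], [-0.5669, -0.7560, -0.3202], [0.5669, -0.6435, 0.4724], [0.5669, -0.1187, -0.6090]], R = [[5.2915, -0.5669, 0.7559], [0.0000, 5.7165, 0.4248], [0.0000, 0.0000, 3.9049]]

a_1 = (-1, -3, 3, 3); ‖a_1‖ = 5.2915, so e_1 = (-0.1890, -0.5669, 0.5669, 0.5669).
e_1·a_2 = (-0.1890)·0 + (-0.5669)·(-4) + 0.5669·(-4) + 0.5669·(-1) = -0.5669.
u_2 = a_2 + 0.5669·e_1 = (-0.1071, -4.3214, -3.6786, -0.6786).
‖u_2‖ = 5.7165, so e_2 = (-0.0187, -0.7560, -0.6435, -0.1187).
e_1·a_3 = (-0.1890)·2 + (-0.5669)·(-2) + 0.5669·2 + 0.5669·(-2) = 0.7559; e_2·a_3 = (-0.0187)·2 + (-0.7560)·(-2) + (-0.6435)·2 + (-0.1187)·(-2) = 0.4248.
u_3 = a_3 − 0.7559·e_1 − 0.4248·e_2 = (2.1508, -1.2503, 1.8448, -2.3781).
‖u_3‖ = 3.9049, so e_3 = (0.5508, -0.3202, 0.4724, -0.6090).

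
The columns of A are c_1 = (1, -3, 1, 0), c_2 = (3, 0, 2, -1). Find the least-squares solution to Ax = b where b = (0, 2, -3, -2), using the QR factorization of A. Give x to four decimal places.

x = (-0.8217, 0.0078)

c_1 = (1, -3, 1, 0); ‖c_1‖ = 3.3166, so e_1 = (0.3015, -0.9045, 0.3015, 0.0000).
e_1·c_2 = 0.3015·3 + (-0.9045)·0 + 0.3015·2 + 0.0000·(-1) = 1.5076.
u_2 = c_2 − 1.5076·e_1 = (2.5455, 1.3636, 1.5455, -1.0000).
‖u_2‖ = 3.4245, so e_2 = (0.7433, 0.3982, 0.4513, -0.2920).
Qᵀb = (-2.7136, 0.0265).
Back-substitute: x_2 = 0.0265/3.4245 = 0.0078.
x_1 = (-2.7136 − 1.5076·0.0078)/3.3166 = -0.8217.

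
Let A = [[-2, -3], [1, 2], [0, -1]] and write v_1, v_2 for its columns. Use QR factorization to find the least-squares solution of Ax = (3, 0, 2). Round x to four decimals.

x = (0.6667, -1.1667)

v_1 = (-2, 1, 0); ‖v_1‖ = 2.2361, so e_1 = (-0.8944, 0.4472, 0.0000).
e_1·v_2 = (-0.8944)·(-3) + 0.4472·2 + 0.0000·(-1) = 3.5777.
u_2 = v_2 − 3.5777·e_1 = (0.2000, 0.4000, -1.0000).
‖u_2‖ = 1.0954, so e_2 = (0.1826, 0.3651, -0.9129).
Qᵀb = (-2.6833, -1.2780).
Back-substitute: x_2 = -1.2780/1.0954 = -1.1667.
x_1 = (-2.6833 − 3.5777·(-1.1667))/2.2361 = 0.6667.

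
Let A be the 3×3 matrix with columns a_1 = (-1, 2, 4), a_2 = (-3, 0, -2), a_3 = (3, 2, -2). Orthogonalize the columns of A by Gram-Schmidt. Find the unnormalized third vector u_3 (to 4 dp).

u_3 = (0.8387, 2.9355, -1.2581)

a_1 = (-1, 2, 4); ‖a_1‖ = 4.5826, so q_1 = (-0.2182, 0.4364, 0.8729).
q_1·a_2 = (-0.2182)·(-3) + 0.4364·0 + 0.8729·(-2) = -1.0911.
u_2 = a_2 + 1.0911·q_1 = (-3.2381, 0.4762, -1.0476).
‖u_2‖ = 3.4365, so q_2 = (-0.9423, 0.1386, -0.3049).
q_1·a_3 = (-0.2182)·3 + 0.4364·2 + 0.8729·(-2) = -1.5275; q_2·a_3 = (-0.9423)·3 + 0.1386·2 + (-0.3049)·(-2) = -1.9400.
u_3 = a_3 + 1.5275·q_1 + 1.9400·q_2 = (0.8387, 2.9355, -1.2581).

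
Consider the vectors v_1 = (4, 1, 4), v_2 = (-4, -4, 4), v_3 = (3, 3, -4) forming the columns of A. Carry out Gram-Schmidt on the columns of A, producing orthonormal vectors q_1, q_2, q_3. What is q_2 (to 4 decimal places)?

q_2 = (-0.5100, -0.5627, 0.6506)

q_1 = v_1/‖v_1‖ = (4, 1, 4)/5.7446 = (0.6963, 0.1741, 0.6963).
r_{12} = q_1·v_2 = -0.6963.
u_2 = v_2 + 0.6963·q_1 = (-3.5152, -3.8788, 4.4848).
‖u_2‖ = 6.8931, so q_2 = (-0.5100, -0.5627, 0.6506).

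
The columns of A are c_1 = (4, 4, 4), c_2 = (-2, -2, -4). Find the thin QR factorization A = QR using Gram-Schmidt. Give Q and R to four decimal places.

c_1 = (4, 4, 4); ‖c_1‖ = 6.9282, so q_1 = (0.5774, 0.5774, 0.5774).
q_1·c_2 = 0.5774·(-2) + 0.5774·(-2) + 0.5774·(-4) = -4.6188.
u_2 = c_2 + 4.6188·q_1 = (0.6667, 0.6667, -1.3333).
‖u_2‖ = 1.6330, so q_2 = (0.4082, 0.4082, -0.8165).

Q = [[0.5774, 0.4082], [0.5774, 0.4082], [0.5774, -0.8165]], R = [[6.9282, -4.6188], [0.0000, 1.6330]]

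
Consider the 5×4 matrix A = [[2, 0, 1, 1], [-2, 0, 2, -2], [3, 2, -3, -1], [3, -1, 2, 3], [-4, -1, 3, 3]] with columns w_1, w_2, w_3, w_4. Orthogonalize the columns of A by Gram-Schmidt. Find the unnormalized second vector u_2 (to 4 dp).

w_1 = (2, -2, 3, 3, -4); ‖w_1‖ = 6.4807, so e_1 = (0.3086, -0.3086, 0.4629, 0.4629, -0.6172).
e_1·w_2 = 0.3086·0 + (-0.3086)·0 + 0.4629·2 + 0.4629·(-1) + (-0.6172)·(-1) = 1.0801.
u_2 = w_2 − 1.0801·e_1 = (-0.3333, 0.3333, 1.5000, -1.5000, -0.3333).

u_2 = (-0.3333, 0.3333, 1.5000, -1.5000, -0.3333)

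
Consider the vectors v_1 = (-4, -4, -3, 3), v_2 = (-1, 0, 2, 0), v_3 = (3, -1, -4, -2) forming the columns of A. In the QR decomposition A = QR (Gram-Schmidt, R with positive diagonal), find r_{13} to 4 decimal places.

v_1 = (-4, -4, -3, 3); ‖v_1‖ = 7.0711, so e_1 = (-0.5657, -0.5657, -0.4243, 0.4243).
r_{13} = e_1·v_3 = -0.2828.

r_{13} = -0.2828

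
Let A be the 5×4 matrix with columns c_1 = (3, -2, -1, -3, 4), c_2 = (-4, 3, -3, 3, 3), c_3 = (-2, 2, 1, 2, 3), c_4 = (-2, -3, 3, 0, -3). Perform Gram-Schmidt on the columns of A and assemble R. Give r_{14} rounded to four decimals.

e_1 = c_1/‖c_1‖ = (3, -2, -1, -3, 4)/6.2450 = (0.4804, -0.3203, -0.1601, -0.4804, 0.6405).
r_{14} = e_1·c_4 = -2.4019.

r_{14} = -2.4019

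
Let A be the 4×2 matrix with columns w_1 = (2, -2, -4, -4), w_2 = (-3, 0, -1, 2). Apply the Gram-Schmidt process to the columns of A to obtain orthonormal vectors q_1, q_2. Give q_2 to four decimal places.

q_2 = (-0.7372, -0.1474, -0.5898, 0.2949)

q_1 = w_1/‖w_1‖ = (2, -2, -4, -4)/6.3246 = (0.3162, -0.3162, -0.6325, -0.6325).
r_{12} = q_1·w_2 = -1.5811.
u_2 = w_2 + 1.5811·q_1 = (-2.5000, -0.5000, -2.0000, 1.0000).
‖u_2‖ = 3.3912, so q_2 = (-0.7372, -0.1474, -0.5898, 0.2949).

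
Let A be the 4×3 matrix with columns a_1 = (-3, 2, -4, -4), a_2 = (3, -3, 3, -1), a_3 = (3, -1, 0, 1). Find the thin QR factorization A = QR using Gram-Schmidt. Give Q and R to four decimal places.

Q = [[-0.4472, 0.3639, 0.7369], [0.2981, -0.4907, 0.0314], [-0.5963, 0.2371, -0.6633], [-0.5963, -0.7554, 0.1264]], R = [[6.7082, -3.4286, -2.2361], [0.0000, 4.0304, 0.8270], [0.0000, 0.0000, 2.3056]]

q_1 = a_1/‖a_1‖ = (-3, 2, -4, -4)/6.7082 = (-0.4472, 0.2981, -0.5963, -0.5963).
r_{12} = q_1·a_2 = -3.4286.
u_2 = a_2 + 3.4286·q_1 = (1.4667, -1.9778, 0.9556, -3.0444).
‖u_2‖ = 4.0304, so q_2 = (0.3639, -0.4907, 0.2371, -0.7554).
r_{13} = q_1·a_3 = -2.2361; r_{23} = q_2·a_3 = 0.8270.
u_3 = a_3 + 2.2361·q_1 − 0.8270·q_2 = (1.6990, 0.0725, -1.5294, 0.2914).
‖u_3‖ = 2.3056, so q_3 = (0.7369, 0.0314, -0.6633, 0.1264).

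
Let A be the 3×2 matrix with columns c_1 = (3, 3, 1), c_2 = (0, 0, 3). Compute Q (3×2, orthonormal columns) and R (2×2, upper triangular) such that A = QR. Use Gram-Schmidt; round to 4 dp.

c_1 = (3, 3, 1); ‖c_1‖ = 4.3589, so e_1 = (0.6882, 0.6882, 0.2294).
e_1·c_2 = 0.6882·0 + 0.6882·0 + 0.2294·3 = 0.6882.
u_2 = c_2 − 0.6882·e_1 = (-0.4737, -0.4737, 2.8421).
‖u_2‖ = 2.9200, so e_2 = (-0.1622, -0.1622, 0.9733).

Q = [[0.6882, -0.1622], [0.6882, -0.1622], [0.2294, 0.9733]], R = [[4.3589, 0.6882], [0.0000, 2.9200]]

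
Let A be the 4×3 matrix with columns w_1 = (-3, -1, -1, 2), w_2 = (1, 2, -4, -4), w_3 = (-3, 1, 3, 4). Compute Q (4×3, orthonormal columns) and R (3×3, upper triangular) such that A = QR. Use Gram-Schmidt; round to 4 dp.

w_1 = (-3, -1, -1, 2); ‖w_1‖ = 3.8730, so q_1 = (-0.7746, -0.2582, -0.2582, 0.5164).
q_1·w_2 = (-0.7746)·1 + (-0.2582)·2 + (-0.2582)·(-4) + 0.5164·(-4) = -2.3238.
u_2 = w_2 + 2.3238·q_1 = (-0.8000, 1.4000, -4.6000, -2.8000).
‖u_2‖ = 5.6214, so q_2 = (-0.1423, 0.2490, -0.8183, -0.4981).
q_1·w_3 = (-0.7746)·(-3) + (-0.2582)·1 + (-0.2582)·3 + 0.5164·4 = 3.3566; q_2·w_3 = (-0.1423)·(-3) + 0.2490·1 + (-0.8183)·3 + (-0.4981)·4 = -3.7713.
u_3 = w_3 − 3.3566·q_1 + 3.7713·q_2 = (-0.9367, 2.8059, 0.7806, 0.3882).
‖u_3‖ = 3.0839, so q_3 = (-0.3037, 0.9099, 0.2531, 0.1259).

Q = [[-0.7746, -0.1423, -0.3037], [-0.2582, 0.2490, 0.9099], [-0.2582, -0.8183, 0.2531], [0.5164, -0.4981, 0.1259]], R = [[3.8730, -2.3238, 3.3566], [0.0000, 5.6214, -3.7713], [0.0000, 0.0000, 3.0839]]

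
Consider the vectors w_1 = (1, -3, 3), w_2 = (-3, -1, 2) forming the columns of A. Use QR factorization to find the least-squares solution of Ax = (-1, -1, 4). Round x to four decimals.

x = (0.5391, 0.6261)

w_1 = (1, -3, 3); ‖w_1‖ = 4.3589, so q_1 = (0.2294, -0.6882, 0.6882).
q_1·w_2 = 0.2294·(-3) + (-0.6882)·(-1) + 0.6882·2 = 1.3765.
u_2 = w_2 − 1.3765·q_1 = (-3.3158, -0.0526, 1.0526).
‖u_2‖ = 3.4793, so q_2 = (-0.9530, -0.0151, 0.3025).
Qᵀb = (3.2118, 2.1783).
Back-substitute: x_2 = 2.1783/3.4793 = 0.6261.
x_1 = (3.2118 − 1.3765·0.6261)/4.3589 = 0.5391.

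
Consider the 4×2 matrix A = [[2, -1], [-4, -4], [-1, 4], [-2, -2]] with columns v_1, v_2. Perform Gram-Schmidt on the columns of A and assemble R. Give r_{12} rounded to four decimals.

e_1 = v_1/‖v_1‖ = (2, -4, -1, -2)/5.0000 = (0.4000, -0.8000, -0.2000, -0.4000).
r_{12} = e_1·v_2 = 2.8000.

r_{12} = 2.8000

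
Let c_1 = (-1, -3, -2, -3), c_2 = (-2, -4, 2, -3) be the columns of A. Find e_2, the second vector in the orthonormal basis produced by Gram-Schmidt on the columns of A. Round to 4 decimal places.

e_2 = (-0.2822, -0.3658, 0.8780, -0.1254)

c_1 = (-1, -3, -2, -3); ‖c_1‖ = 4.7958, so e_1 = (-0.2085, -0.6255, -0.4170, -0.6255).
e_1·c_2 = (-0.2085)·(-2) + (-0.6255)·(-4) + (-0.4170)·2 + (-0.6255)·(-3) = 3.9618.
u_2 = c_2 − 3.9618·e_1 = (-1.1739, -1.5217, 3.6522, -0.5217).
‖u_2‖ = 4.1598, so e_2 = (-0.2822, -0.3658, 0.8780, -0.1254).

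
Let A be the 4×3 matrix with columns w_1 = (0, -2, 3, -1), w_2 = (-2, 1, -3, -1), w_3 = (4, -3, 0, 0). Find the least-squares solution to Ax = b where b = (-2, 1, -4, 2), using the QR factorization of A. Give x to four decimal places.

x = (-0.8301, 0.3987, -0.0654)

q_1 = w_1/‖w_1‖ = (0, -2, 3, -1)/3.7417 = (0.0000, -0.5345, 0.8018, -0.2673).
r_{12} = q_1·w_2 = -2.6726.
u_2 = w_2 + 2.6726·q_1 = (-2.0000, -0.4286, -0.8571, -1.7143).
‖u_2‖ = 2.8031, so q_2 = (-0.7135, -0.1529, -0.3058, -0.6116).
r_{13} = q_1·w_3 = 1.6036; r_{23} = q_2·w_3 = -2.3953.
u_3 = w_3 − 1.6036·q_1 + 2.3953·q_2 = (2.2909, -2.5091, -2.0182, -1.0364).
‖u_3‖ = 4.0855, so q_3 = (0.5607, -0.6142, -0.4940, -0.2537).
Qᵀb = (-4.2762, 1.2741, -0.2670).
Back-substitute: x_3 = -0.2670/4.0855 = -0.0654.
x_2 = (1.2741 + 2.3953·(-0.0654))/2.8031 = 0.3987.
x_1 = (-4.2762 + 2.6726·0.3987 − 1.6036·(-0.0654))/3.7417 = -0.8301.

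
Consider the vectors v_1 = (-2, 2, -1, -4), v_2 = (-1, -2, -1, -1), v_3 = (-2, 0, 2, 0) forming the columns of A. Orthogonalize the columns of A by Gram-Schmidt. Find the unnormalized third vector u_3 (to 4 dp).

v_1 = (-2, 2, -1, -4); ‖v_1‖ = 5.0000, so e_1 = (-0.4000, 0.4000, -0.2000, -0.8000).
e_1·v_2 = (-0.4000)·(-1) + 0.4000·(-2) + (-0.2000)·(-1) + (-0.8000)·(-1) = 0.6000.
u_2 = v_2 − 0.6000·e_1 = (-0.7600, -2.2400, -0.8800, -0.5200).
‖u_2‖ = 2.5768, so e_2 = (-0.2949, -0.8693, -0.3415, -0.2018).
e_1·v_3 = (-0.4000)·(-2) + 0.4000·0 + (-0.2000)·2 + (-0.8000)·0 = 0.4000; e_2·v_3 = (-0.2949)·(-2) + (-0.8693)·0 + (-0.3415)·2 + (-0.2018)·0 = -0.0931.
u_3 = v_3 − 0.4000·e_1 + 0.0931·e_2 = (-1.8675, -0.2410, 2.0482, 0.3012).

u_3 = (-1.8675, -0.2410, 2.0482, 0.3012)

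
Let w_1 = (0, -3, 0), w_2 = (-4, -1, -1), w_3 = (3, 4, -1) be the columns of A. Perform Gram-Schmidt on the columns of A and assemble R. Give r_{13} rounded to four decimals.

e_1 = w_1/‖w_1‖ = (0, -3, 0)/3.0000 = (0.0000, -1.0000, 0.0000).
r_{13} = e_1·w_3 = -4.0000.

r_{13} = -4.0000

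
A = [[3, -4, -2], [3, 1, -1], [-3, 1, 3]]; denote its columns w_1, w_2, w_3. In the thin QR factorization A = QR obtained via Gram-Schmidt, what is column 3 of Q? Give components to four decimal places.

w_1 = (3, 3, -3); ‖w_1‖ = 5.1962, so e_1 = (0.5774, 0.5774, -0.5774).
e_1·w_2 = 0.5774·(-4) + 0.5774·1 + (-0.5774)·1 = -2.3094.
u_2 = w_2 + 2.3094·e_1 = (-2.6667, 2.3333, -0.3333).
‖u_2‖ = 3.5590, so e_2 = (-0.7493, 0.6556, -0.0937).
e_1·w_3 = 0.5774·(-2) + 0.5774·(-1) + (-0.5774)·3 = -3.4641; e_2·w_3 = (-0.7493)·(-2) + 0.6556·(-1) + (-0.0937)·3 = 0.5620.
u_3 = w_3 + 3.4641·e_1 − 0.5620·e_2 = (0.4211, 0.6316, 1.0526).
‖u_3‖ = 1.2978, so e_3 = (0.3244, 0.4867, 0.8111).

e_3 = (0.3244, 0.4867, 0.8111)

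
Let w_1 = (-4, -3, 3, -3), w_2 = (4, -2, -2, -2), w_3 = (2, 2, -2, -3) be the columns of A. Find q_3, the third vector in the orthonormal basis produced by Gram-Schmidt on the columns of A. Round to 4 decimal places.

q_1 = w_1/‖w_1‖ = (-4, -3, 3, -3)/6.5574 = (-0.6100, -0.4575, 0.4575, -0.4575).
r_{12} = q_1·w_2 = -1.5250.
u_2 = w_2 + 1.5250·q_1 = (3.0698, -2.6977, -1.3023, -2.6977).
‖u_2‖ = 5.0670, so q_2 = (0.6058, -0.5324, -0.2570, -0.5324).
r_{13} = q_1·w_3 = -1.6775; r_{23} = q_2·w_3 = 2.2581.
u_3 = w_3 + 1.6775·q_1 − 2.2581·q_2 = (-0.3913, 2.4348, -0.6522, -2.5652).
‖u_3‖ = 3.6176, so q_3 = (-0.1082, 0.6730, -0.1803, -0.7091).

q_3 = (-0.1082, 0.6730, -0.1803, -0.7091)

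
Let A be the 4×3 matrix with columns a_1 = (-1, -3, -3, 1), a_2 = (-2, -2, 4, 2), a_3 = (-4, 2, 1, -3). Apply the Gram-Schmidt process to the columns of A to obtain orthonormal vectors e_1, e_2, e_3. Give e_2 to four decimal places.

e_2 = (-0.3983, -0.4362, 0.7017, 0.3983)

e_1 = a_1/‖a_1‖ = (-1, -3, -3, 1)/4.4721 = (-0.2236, -0.6708, -0.6708, 0.2236).
r_{12} = e_1·a_2 = -0.4472.
u_2 = a_2 + 0.4472·e_1 = (-2.1000, -2.3000, 3.7000, 2.1000).
‖u_2‖ = 5.2726, so e_2 = (-0.3983, -0.4362, 0.7017, 0.3983).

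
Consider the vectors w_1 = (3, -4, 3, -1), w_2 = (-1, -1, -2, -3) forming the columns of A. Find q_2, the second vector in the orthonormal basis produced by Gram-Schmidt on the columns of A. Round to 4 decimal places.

q_1 = w_1/‖w_1‖ = (3, -4, 3, -1)/5.9161 = (0.5071, -0.6761, 0.5071, -0.1690).
r_{12} = q_1·w_2 = -0.3381.
u_2 = w_2 + 0.3381·q_1 = (-0.8286, -1.2286, -1.8286, -3.0571).
‖u_2‖ = 3.8582, so q_2 = (-0.2148, -0.3184, -0.4739, -0.7924).

q_2 = (-0.2148, -0.3184, -0.4739, -0.7924)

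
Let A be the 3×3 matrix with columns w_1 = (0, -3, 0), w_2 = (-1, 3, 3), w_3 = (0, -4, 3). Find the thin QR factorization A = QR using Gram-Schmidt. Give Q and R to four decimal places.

Q = [[0.0000, -0.3162, 0.9487], [-1.0000, 0.0000, 0.0000], [0.0000, 0.9487, 0.3162]], R = [[3.0000, -3.0000, 4.0000], [0.0000, 3.1623, 2.8460], [0.0000, 0.0000, 0.9487]]

w_1 = (0, -3, 0); ‖w_1‖ = 3.0000, so e_1 = (0.0000, -1.0000, 0.0000).
e_1·w_2 = 0.0000·(-1) + (-1.0000)·3 + 0.0000·3 = -3.0000.
u_2 = w_2 + 3.0000·e_1 = (-1.0000, 0.0000, 3.0000).
‖u_2‖ = 3.1623, so e_2 = (-0.3162, 0.0000, 0.9487).
e_1·w_3 = 0.0000·0 + (-1.0000)·(-4) + 0.0000·3 = 4.0000; e_2·w_3 = (-0.3162)·0 + 0.0000·(-4) + 0.9487·3 = 2.8460.
u_3 = w_3 − 4.0000·e_1 − 2.8460·e_2 = (0.9000, 0.0000, 0.3000).
‖u_3‖ = 0.9487, so e_3 = (0.9487, 0.0000, 0.3162).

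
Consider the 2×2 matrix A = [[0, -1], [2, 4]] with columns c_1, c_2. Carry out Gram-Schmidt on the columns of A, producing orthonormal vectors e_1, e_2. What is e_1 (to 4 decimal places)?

e_1 = (0.0000, 1.0000)

e_1 = c_1/‖c_1‖ = (0, 2)/2.0000 = (0.0000, 1.0000).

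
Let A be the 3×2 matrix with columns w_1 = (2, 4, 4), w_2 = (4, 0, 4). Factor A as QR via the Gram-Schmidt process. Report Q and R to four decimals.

q_1 = w_1/‖w_1‖ = (2, 4, 4)/6.0000 = (0.3333, 0.6667, 0.6667).
r_{12} = q_1·w_2 = 4.0000.
u_2 = w_2 − 4.0000·q_1 = (2.6667, -2.6667, 1.3333).
‖u_2‖ = 4.0000, so q_2 = (0.6667, -0.6667, 0.3333).

Q = [[0.3333, 0.6667], [0.6667, -0.6667], [0.6667, 0.3333]], R = [[6.0000, 4.0000], [0.0000, 4.0000]]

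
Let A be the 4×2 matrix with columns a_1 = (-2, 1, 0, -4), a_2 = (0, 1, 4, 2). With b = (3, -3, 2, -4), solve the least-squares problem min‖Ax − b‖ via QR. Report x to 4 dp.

x = (0.3214, -0.0357)

a_1 = (-2, 1, 0, -4); ‖a_1‖ = 4.5826, so e_1 = (-0.4364, 0.2182, 0.0000, -0.8729).
e_1·a_2 = (-0.4364)·0 + 0.2182·1 + 0.0000·4 + (-0.8729)·2 = -1.5275.
u_2 = a_2 + 1.5275·e_1 = (-0.6667, 1.3333, 4.0000, 0.6667).
‖u_2‖ = 4.3205, so e_2 = (-0.1543, 0.3086, 0.9258, 0.1543).
Qᵀb = (1.5275, -0.1543).
Back-substitute: x_2 = -0.1543/4.3205 = -0.0357.
x_1 = (1.5275 + 1.5275·(-0.0357))/4.5826 = 0.3214.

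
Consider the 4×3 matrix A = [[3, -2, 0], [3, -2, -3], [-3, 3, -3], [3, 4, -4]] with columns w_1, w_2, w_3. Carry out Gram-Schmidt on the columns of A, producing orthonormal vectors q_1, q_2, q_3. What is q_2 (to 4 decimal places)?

w_1 = (3, 3, -3, 3); ‖w_1‖ = 6.0000, so q_1 = (0.5000, 0.5000, -0.5000, 0.5000).
q_1·w_2 = 0.5000·(-2) + 0.5000·(-2) + (-0.5000)·3 + 0.5000·4 = -1.5000.
u_2 = w_2 + 1.5000·q_1 = (-1.2500, -1.2500, 2.2500, 4.7500).
‖u_2‖ = 5.5453, so q_2 = (-0.2254, -0.2254, 0.4058, 0.8566).

q_2 = (-0.2254, -0.2254, 0.4058, 0.8566)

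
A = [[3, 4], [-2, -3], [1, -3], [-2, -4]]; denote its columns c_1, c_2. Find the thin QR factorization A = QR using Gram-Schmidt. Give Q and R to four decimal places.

Q = [[0.7071, 0.0367], [-0.4714, -0.0979], [0.2357, -0.9423], [-0.4714, -0.3182]], R = [[4.2426, 5.4212], [0.0000, 4.5399]]

c_1 = (3, -2, 1, -2); ‖c_1‖ = 4.2426, so e_1 = (0.7071, -0.4714, 0.2357, -0.4714).
e_1·c_2 = 0.7071·4 + (-0.4714)·(-3) + 0.2357·(-3) + (-0.4714)·(-4) = 5.4212.
u_2 = c_2 − 5.4212·e_1 = (0.1667, -0.4444, -4.2778, -1.4444).
‖u_2‖ = 4.5399, so e_2 = (0.0367, -0.0979, -0.9423, -0.3182).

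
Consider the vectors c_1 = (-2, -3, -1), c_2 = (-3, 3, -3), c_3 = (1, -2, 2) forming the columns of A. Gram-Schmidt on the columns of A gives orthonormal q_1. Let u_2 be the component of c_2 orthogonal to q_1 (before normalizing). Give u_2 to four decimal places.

c_1 = (-2, -3, -1); ‖c_1‖ = 3.7417, so q_1 = (-0.5345, -0.8018, -0.2673).
q_1·c_2 = (-0.5345)·(-3) + (-0.8018)·3 + (-0.2673)·(-3) = 0.0000.
u_2 = c_2 + 0.0000·q_1 = (-3.0000, 3.0000, -3.0000).

u_2 = (-3.0000, 3.0000, -3.0000)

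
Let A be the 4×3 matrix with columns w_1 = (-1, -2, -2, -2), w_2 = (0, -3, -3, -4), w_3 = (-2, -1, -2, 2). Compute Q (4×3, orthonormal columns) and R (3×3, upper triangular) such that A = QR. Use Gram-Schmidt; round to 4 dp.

Q = [[-0.2774, 0.8559, 0.4045], [-0.5547, 0.0428, -0.1391], [-0.5547, 0.0428, -0.6700], [-0.5547, -0.5136, 0.6068]], R = [[3.6056, 5.5470, 1.1094], [0.0000, 1.7974, -2.8673], [0.0000, 0.0000, 1.8835]]

w_1 = (-1, -2, -2, -2); ‖w_1‖ = 3.6056, so q_1 = (-0.2774, -0.5547, -0.5547, -0.5547).
q_1·w_2 = (-0.2774)·0 + (-0.5547)·(-3) + (-0.5547)·(-3) + (-0.5547)·(-4) = 5.5470.
u_2 = w_2 − 5.5470·q_1 = (1.5385, 0.0769, 0.0769, -0.9231).
‖u_2‖ = 1.7974, so q_2 = (0.8559, 0.0428, 0.0428, -0.5136).
q_1·w_3 = (-0.2774)·(-2) + (-0.5547)·(-1) + (-0.5547)·(-2) + (-0.5547)·2 = 1.1094; q_2·w_3 = 0.8559·(-2) + 0.0428·(-1) + 0.0428·(-2) + (-0.5136)·2 = -2.8673.
u_3 = w_3 − 1.1094·q_1 + 2.8673·q_2 = (0.7619, -0.2619, -1.2619, 1.1429).
‖u_3‖ = 1.8835, so q_3 = (0.4045, -0.1391, -0.6700, 0.6068).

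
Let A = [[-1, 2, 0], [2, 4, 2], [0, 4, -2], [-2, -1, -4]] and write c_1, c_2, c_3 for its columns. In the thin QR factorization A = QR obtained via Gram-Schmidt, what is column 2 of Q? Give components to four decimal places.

q_1 = c_1/‖c_1‖ = (-1, 2, 0, -2)/3.0000 = (-0.3333, 0.6667, 0.0000, -0.6667).
r_{12} = q_1·c_2 = 2.6667.
u_2 = c_2 − 2.6667·q_1 = (2.8889, 2.2222, 4.0000, 0.7778).
‖u_2‖ = 5.4671, so q_2 = (0.5284, 0.4065, 0.7317, 0.1423).

q_2 = (0.5284, 0.4065, 0.7317, 0.1423)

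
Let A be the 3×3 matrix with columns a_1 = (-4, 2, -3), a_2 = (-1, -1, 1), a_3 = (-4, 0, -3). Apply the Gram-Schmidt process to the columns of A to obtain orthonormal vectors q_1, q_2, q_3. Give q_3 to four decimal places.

a_1 = (-4, 2, -3); ‖a_1‖ = 5.3852, so q_1 = (-0.7428, 0.3714, -0.5571).
q_1·a_2 = (-0.7428)·(-1) + 0.3714·(-1) + (-0.5571)·1 = -0.1857.
u_2 = a_2 + 0.1857·q_1 = (-1.1379, -0.9310, 0.8966).
‖u_2‖ = 1.7221, so q_2 = (-0.6608, -0.5406, 0.5206).
q_1·a_3 = (-0.7428)·(-4) + 0.3714·0 + (-0.5571)·(-3) = 4.6424; q_2·a_3 = (-0.6608)·(-4) + (-0.5406)·0 + 0.5206·(-3) = 1.0813.
u_3 = a_3 − 4.6424·q_1 − 1.0813·q_2 = (0.1628, -1.1395, -0.9767).
‖u_3‖ = 1.5097, so q_3 = (0.1078, -0.7548, -0.6470).

q_3 = (0.1078, -0.7548, -0.6470)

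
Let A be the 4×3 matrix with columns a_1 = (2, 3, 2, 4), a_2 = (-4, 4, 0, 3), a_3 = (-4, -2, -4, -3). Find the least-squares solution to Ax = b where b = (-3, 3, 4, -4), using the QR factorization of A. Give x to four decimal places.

q_1 = a_1/‖a_1‖ = (2, 3, 2, 4)/5.7446 = (0.3482, 0.5222, 0.3482, 0.6963).
r_{12} = q_1·a_2 = 2.7852.
u_2 = a_2 − 2.7852·q_1 = (-4.9697, 2.5455, -0.9697, 1.0606).
‖u_2‖ = 5.7656, so q_2 = (-0.8620, 0.4415, -0.1682, 0.1840).
r_{13} = q_1·a_3 = -5.9186; r_{23} = q_2·a_3 = 2.6857.
u_3 = a_3 + 5.9186·q_1 − 2.6857·q_2 = (0.3756, -0.0948, -1.4877, 0.6272).
‖u_3‖ = 1.6603, so q_3 = (0.2262, -0.0571, -0.8960, 0.3777).
Qᵀb = (-0.8704, 2.5018, -5.9450).
Back-substitute: x_3 = -5.9450/1.6603 = -3.5807.
x_2 = (2.5018 − 2.6857·(-3.5807))/5.7656 = 2.1019.
x_1 = (-0.8704 − 2.7852·2.1019 + 5.9186·(-3.5807))/5.7446 = -4.8598.

x = (-4.8598, 2.1019, -3.5807)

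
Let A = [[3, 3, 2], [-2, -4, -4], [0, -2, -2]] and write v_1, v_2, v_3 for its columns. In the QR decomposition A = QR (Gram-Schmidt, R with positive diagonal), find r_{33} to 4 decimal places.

r_{33} = 0.4264

v_1 = (3, -2, 0); ‖v_1‖ = 3.6056, so e_1 = (0.8321, -0.5547, 0.0000).
e_1·v_2 = 0.8321·3 + (-0.5547)·(-4) + 0.0000·(-2) = 4.7150.
u_2 = v_2 − 4.7150·e_1 = (-0.9231, -1.3846, -2.0000).
‖u_2‖ = 2.6018, so e_2 = (-0.3548, -0.5322, -0.7687).
e_1·v_3 = 0.8321·2 + (-0.5547)·(-4) + 0.0000·(-2) = 3.8829; e_2·v_3 = (-0.3548)·2 + (-0.5322)·(-4) + (-0.7687)·(-2) = 2.9566.
u_3 = v_3 − 3.8829·e_1 − 2.9566·e_2 = (-0.1818, -0.2727, 0.2727).
r_{33} = ‖u_3‖ = 0.4264.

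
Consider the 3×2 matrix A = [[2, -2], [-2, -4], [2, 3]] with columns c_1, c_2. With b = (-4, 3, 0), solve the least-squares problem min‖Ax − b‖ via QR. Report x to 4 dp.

c_1 = (2, -2, 2); ‖c_1‖ = 3.4641, so q_1 = (0.5774, -0.5774, 0.5774).
q_1·c_2 = 0.5774·(-2) + (-0.5774)·(-4) + 0.5774·3 = 2.8868.
u_2 = c_2 − 2.8868·q_1 = (-3.6667, -2.3333, 1.3333).
‖u_2‖ = 4.5461, so q_2 = (-0.8066, -0.5133, 0.2933).
Qᵀb = (-4.0415, 1.6864).
Back-substitute: x_2 = 1.6864/4.5461 = 0.3710.
x_1 = (-4.0415 − 2.8868·0.3710)/3.4641 = -1.4758.

x = (-1.4758, 0.3710)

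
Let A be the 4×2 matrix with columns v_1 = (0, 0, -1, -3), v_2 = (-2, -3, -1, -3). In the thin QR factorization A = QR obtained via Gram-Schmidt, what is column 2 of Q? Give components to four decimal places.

q_2 = (-0.5547, -0.8321, 0.0000, 0.0000)

v_1 = (0, 0, -1, -3); ‖v_1‖ = 3.1623, so q_1 = (0.0000, 0.0000, -0.3162, -0.9487).
q_1·v_2 = 0.0000·(-2) + 0.0000·(-3) + (-0.3162)·(-1) + (-0.9487)·(-3) = 3.1623.
u_2 = v_2 − 3.1623·q_1 = (-2.0000, -3.0000, 0.0000, 0.0000).
‖u_2‖ = 3.6056, so q_2 = (-0.5547, -0.8321, 0.0000, 0.0000).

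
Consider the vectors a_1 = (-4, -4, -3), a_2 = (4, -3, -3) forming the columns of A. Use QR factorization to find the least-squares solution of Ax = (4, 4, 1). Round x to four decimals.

x = (-0.8729, 0.1578)

e_1 = a_1/‖a_1‖ = (-4, -4, -3)/6.4031 = (-0.6247, -0.6247, -0.4685).
r_{12} = e_1·a_2 = 0.7809.
u_2 = a_2 − 0.7809·e_1 = (4.4878, -2.5122, -2.6341).
‖u_2‖ = 5.7784, so e_2 = (0.7766, -0.4348, -0.4559).
Qᵀb = (-5.4661, 0.9117).
Back-substitute: x_2 = 0.9117/5.7784 = 0.1578.
x_1 = (-5.4661 − 0.7809·0.1578)/6.4031 = -0.8729.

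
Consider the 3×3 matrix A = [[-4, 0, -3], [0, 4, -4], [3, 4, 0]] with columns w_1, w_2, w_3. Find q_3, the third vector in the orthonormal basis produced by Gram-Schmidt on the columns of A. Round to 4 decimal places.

q_1 = w_1/‖w_1‖ = (-4, 0, 3)/5.0000 = (-0.8000, 0.0000, 0.6000).
r_{12} = q_1·w_2 = 2.4000.
u_2 = w_2 − 2.4000·q_1 = (1.9200, 4.0000, 2.5600).
‖u_2‖ = 5.1225, so q_2 = (0.3748, 0.7809, 0.4998).
r_{13} = q_1·w_3 = 2.4000; r_{23} = q_2·w_3 = -4.2479.
u_3 = w_3 − 2.4000·q_1 + 4.2479·q_2 = (0.5122, -0.6829, 0.6829).
‖u_3‖ = 1.0932, so q_3 = (0.4685, -0.6247, 0.6247).

q_3 = (0.4685, -0.6247, 0.6247)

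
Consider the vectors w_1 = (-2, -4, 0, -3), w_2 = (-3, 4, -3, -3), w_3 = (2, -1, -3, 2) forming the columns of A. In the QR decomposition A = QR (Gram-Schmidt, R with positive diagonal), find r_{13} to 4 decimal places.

r_{13} = -1.1142

w_1 = (-2, -4, 0, -3); ‖w_1‖ = 5.3852, so e_1 = (-0.3714, -0.7428, 0.0000, -0.5571).
r_{13} = e_1·w_3 = -1.1142.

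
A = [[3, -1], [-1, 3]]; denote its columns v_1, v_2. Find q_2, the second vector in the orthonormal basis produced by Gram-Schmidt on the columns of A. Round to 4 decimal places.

q_2 = (0.3162, 0.9487)

v_1 = (3, -1); ‖v_1‖ = 3.1623, so q_1 = (0.9487, -0.3162).
q_1·v_2 = 0.9487·(-1) + (-0.3162)·3 = -1.8974.
u_2 = v_2 + 1.8974·q_1 = (0.8000, 2.4000).
‖u_2‖ = 2.5298, so q_2 = (0.3162, 0.9487).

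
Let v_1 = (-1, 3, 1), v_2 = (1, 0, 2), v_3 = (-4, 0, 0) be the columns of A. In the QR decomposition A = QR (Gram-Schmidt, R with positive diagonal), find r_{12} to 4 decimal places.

q_1 = v_1/‖v_1‖ = (-1, 3, 1)/3.3166 = (-0.3015, 0.9045, 0.3015).
r_{12} = q_1·v_2 = 0.3015.

r_{12} = 0.3015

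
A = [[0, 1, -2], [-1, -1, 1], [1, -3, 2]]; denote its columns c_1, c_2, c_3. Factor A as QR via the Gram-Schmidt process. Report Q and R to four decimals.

Q = [[0.0000, 0.3333, -0.9428], [-0.7071, -0.6667, -0.2357], [0.7071, -0.6667, -0.2357]], R = [[1.4142, -1.4142, 0.7071], [0.0000, 3.0000, -2.6667], [0.0000, 0.0000, 1.1785]]

c_1 = (0, -1, 1); ‖c_1‖ = 1.4142, so e_1 = (0.0000, -0.7071, 0.7071).
e_1·c_2 = 0.0000·1 + (-0.7071)·(-1) + 0.7071·(-3) = -1.4142.
u_2 = c_2 + 1.4142·e_1 = (1.0000, -2.0000, -2.0000).
‖u_2‖ = 3.0000, so e_2 = (0.3333, -0.6667, -0.6667).
e_1·c_3 = 0.0000·(-2) + (-0.7071)·1 + 0.7071·2 = 0.7071; e_2·c_3 = 0.3333·(-2) + (-0.6667)·1 + (-0.6667)·2 = -2.6667.
u_3 = c_3 − 0.7071·e_1 + 2.6667·e_2 = (-1.1111, -0.2778, -0.2778).
‖u_3‖ = 1.1785, so e_3 = (-0.9428, -0.2357, -0.2357).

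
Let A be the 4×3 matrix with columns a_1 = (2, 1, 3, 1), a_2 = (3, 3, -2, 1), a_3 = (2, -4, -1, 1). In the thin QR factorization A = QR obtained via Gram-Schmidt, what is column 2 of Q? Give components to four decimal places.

e_2 = (0.5267, 0.5836, -0.5979, 0.1566)

e_1 = a_1/‖a_1‖ = (2, 1, 3, 1)/3.8730 = (0.5164, 0.2582, 0.7746, 0.2582).
r_{12} = e_1·a_2 = 1.0328.
u_2 = a_2 − 1.0328·e_1 = (2.4667, 2.7333, -2.8000, 0.7333).
‖u_2‖ = 4.6833, so e_2 = (0.5267, 0.5836, -0.5979, 0.1566).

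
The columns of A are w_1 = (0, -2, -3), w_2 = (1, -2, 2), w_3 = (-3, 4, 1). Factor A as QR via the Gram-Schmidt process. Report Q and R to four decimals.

w_1 = (0, -2, -3); ‖w_1‖ = 3.6056, so e_1 = (0.0000, -0.5547, -0.8321).
e_1·w_2 = 0.0000·1 + (-0.5547)·(-2) + (-0.8321)·2 = -0.5547.
u_2 = w_2 + 0.5547·e_1 = (1.0000, -2.3077, 1.5385).
‖u_2‖ = 2.9483, so e_2 = (0.3392, -0.7827, 0.5218).
e_1·w_3 = 0.0000·(-3) + (-0.5547)·4 + (-0.8321)·1 = -3.0509; e_2·w_3 = 0.3392·(-3) + (-0.7827)·4 + 0.5218·1 = -3.6266.
u_3 = w_3 + 3.0509·e_1 + 3.6266·e_2 = (-1.7699, -0.5310, 0.3540).
‖u_3‖ = 1.8814, so e_3 = (-0.9407, -0.2822, 0.1881).

Q = [[0.0000, 0.3392, -0.9407], [-0.5547, -0.7827, -0.2822], [-0.8321, 0.5218, 0.1881]], R = [[3.6056, -0.5547, -3.0509], [0.0000, 2.9483, -3.6266], [0.0000, 0.0000, 1.8814]]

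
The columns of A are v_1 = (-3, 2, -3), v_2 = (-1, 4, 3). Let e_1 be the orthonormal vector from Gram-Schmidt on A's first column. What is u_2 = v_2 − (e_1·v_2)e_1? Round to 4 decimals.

u_2 = (-0.7273, 3.8182, 3.2727)

e_1 = v_1/‖v_1‖ = (-3, 2, -3)/4.6904 = (-0.6396, 0.4264, -0.6396).
r_{12} = e_1·v_2 = 0.4264.
u_2 = v_2 − 0.4264·e_1 = (-0.7273, 3.8182, 3.2727).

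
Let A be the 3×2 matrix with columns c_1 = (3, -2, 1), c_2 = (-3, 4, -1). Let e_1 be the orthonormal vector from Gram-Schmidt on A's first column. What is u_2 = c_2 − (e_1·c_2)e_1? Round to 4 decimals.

c_1 = (3, -2, 1); ‖c_1‖ = 3.7417, so e_1 = (0.8018, -0.5345, 0.2673).
e_1·c_2 = 0.8018·(-3) + (-0.5345)·4 + 0.2673·(-1) = -4.8107.
u_2 = c_2 + 4.8107·e_1 = (0.8571, 1.4286, 0.2857).

u_2 = (0.8571, 1.4286, 0.2857)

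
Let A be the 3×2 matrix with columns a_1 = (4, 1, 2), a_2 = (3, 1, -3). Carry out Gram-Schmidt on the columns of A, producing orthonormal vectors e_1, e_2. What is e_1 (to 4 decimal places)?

e_1 = (0.8729, 0.2182, 0.4364)

a_1 = (4, 1, 2); ‖a_1‖ = 4.5826, so e_1 = (0.8729, 0.2182, 0.4364).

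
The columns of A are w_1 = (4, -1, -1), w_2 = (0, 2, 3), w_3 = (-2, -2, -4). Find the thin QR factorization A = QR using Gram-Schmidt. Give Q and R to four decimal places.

Q = [[0.9428, 0.3261, 0.0692], [-0.2357, 0.5054, 0.8301], [-0.2357, 0.7989, -0.5534]], R = [[4.2426, -1.1785, -0.4714], [0.0000, 3.4075, -4.8586], [0.0000, 0.0000, 0.4150]]

w_1 = (4, -1, -1); ‖w_1‖ = 4.2426, so q_1 = (0.9428, -0.2357, -0.2357).
q_1·w_2 = 0.9428·0 + (-0.2357)·2 + (-0.2357)·3 = -1.1785.
u_2 = w_2 + 1.1785·q_1 = (1.1111, 1.7222, 2.7222).
‖u_2‖ = 3.4075, so q_2 = (0.3261, 0.5054, 0.7989).
q_1·w_3 = 0.9428·(-2) + (-0.2357)·(-2) + (-0.2357)·(-4) = -0.4714; q_2·w_3 = 0.3261·(-2) + 0.5054·(-2) + 0.7989·(-4) = -4.8586.
u_3 = w_3 + 0.4714·q_1 + 4.8586·q_2 = (0.0287, 0.3445, -0.2297).
‖u_3‖ = 0.4150, so q_3 = (0.0692, 0.8301, -0.5534).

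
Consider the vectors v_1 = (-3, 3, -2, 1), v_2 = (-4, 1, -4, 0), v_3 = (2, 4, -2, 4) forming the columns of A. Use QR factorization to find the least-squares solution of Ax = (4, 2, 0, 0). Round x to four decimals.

x = (-0.3336, -0.2575, 0.5425)

v_1 = (-3, 3, -2, 1); ‖v_1‖ = 4.7958, so e_1 = (-0.6255, 0.6255, -0.4170, 0.2085).
e_1·v_2 = (-0.6255)·(-4) + 0.6255·1 + (-0.4170)·(-4) + 0.2085·0 = 4.7958.
u_2 = v_2 − 4.7958·e_1 = (-1.0000, -2.0000, -2.0000, -1.0000).
‖u_2‖ = 3.1623, so e_2 = (-0.3162, -0.6325, -0.6325, -0.3162).
e_1·v_3 = (-0.6255)·2 + 0.6255·4 + (-0.4170)·(-2) + 0.2085·4 = 2.9192; e_2·v_3 = (-0.3162)·2 + (-0.6325)·4 + (-0.6325)·(-2) + (-0.3162)·4 = -3.1623.
u_3 = v_3 − 2.9192·e_1 + 3.1623·e_2 = (2.8261, 0.1739, -2.7826, 2.3913).
‖u_3‖ = 4.6345, so e_3 = (0.6098, 0.0375, -0.6004, 0.5160).
Qᵀb = (-1.2511, -2.5298, 2.5142).
Back-substitute: x_3 = 2.5142/4.6345 = 0.5425.
x_2 = (-2.5298 + 3.1623·0.5425)/3.1623 = -0.2575.
x_1 = (-1.2511 − 4.7958·(-0.2575) − 2.9192·0.5425)/4.7958 = -0.3336.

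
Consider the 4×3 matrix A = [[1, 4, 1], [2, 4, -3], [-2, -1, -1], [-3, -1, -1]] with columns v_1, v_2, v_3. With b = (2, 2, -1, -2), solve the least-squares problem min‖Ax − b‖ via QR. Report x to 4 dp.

v_1 = (1, 2, -2, -3); ‖v_1‖ = 4.2426, so q_1 = (0.2357, 0.4714, -0.4714, -0.7071).
q_1·v_2 = 0.2357·4 + 0.4714·4 + (-0.4714)·(-1) + (-0.7071)·(-1) = 4.0069.
u_2 = v_2 − 4.0069·q_1 = (3.0556, 2.1111, 0.8889, 1.8333).
‖u_2‖ = 4.2361, so q_2 = (0.7213, 0.4984, 0.2098, 0.4328).
q_1·v_3 = 0.2357·1 + 0.4714·(-3) + (-0.4714)·(-1) + (-0.7071)·(-1) = 0.0000; q_2·v_3 = 0.7213·1 + 0.4984·(-3) + 0.2098·(-1) + 0.4328·(-1) = -1.4164.
u_3 = v_3 − 0.0000·q_1 + 1.4164·q_2 = (2.0217, -2.2941, -0.7028, -0.3870).
‖u_3‖ = 3.1613, so q_3 = (0.6395, -0.7257, -0.2223, -0.1224).
Qᵀb = (3.2998, 1.3639, 0.2948).
Back-substitute: x_3 = 0.2948/3.1613 = 0.0932.
x_2 = (1.3639 + 1.4164·0.0932)/4.2361 = 0.3532.
x_1 = (3.2998 − 4.0069·0.3532 − 0.0000·0.0932)/4.2426 = 0.4442.

x = (0.4442, 0.3532, 0.0932)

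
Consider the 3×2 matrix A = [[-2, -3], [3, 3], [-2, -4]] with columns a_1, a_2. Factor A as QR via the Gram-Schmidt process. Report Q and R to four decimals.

e_1 = a_1/‖a_1‖ = (-2, 3, -2)/4.1231 = (-0.4851, 0.7276, -0.4851).
r_{12} = e_1·a_2 = 5.5783.
u_2 = a_2 − 5.5783·e_1 = (-0.2941, -1.0588, -1.2941).
‖u_2‖ = 1.6977, so e_2 = (-0.1732, -0.6237, -0.7623).

Q = [[-0.4851, -0.1732], [0.7276, -0.6237], [-0.4851, -0.7623]], R = [[4.1231, 5.5783], [0.0000, 1.6977]]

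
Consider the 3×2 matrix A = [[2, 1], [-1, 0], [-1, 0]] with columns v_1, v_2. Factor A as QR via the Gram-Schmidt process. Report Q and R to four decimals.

Q = [[0.8165, 0.5774], [-0.4082, 0.5774], [-0.4082, 0.5774]], R = [[2.4495, 0.8165], [0.0000, 0.5774]]

q_1 = v_1/‖v_1‖ = (2, -1, -1)/2.4495 = (0.8165, -0.4082, -0.4082).
r_{12} = q_1·v_2 = 0.8165.
u_2 = v_2 − 0.8165·q_1 = (0.3333, 0.3333, 0.3333).
‖u_2‖ = 0.5774, so q_2 = (0.5774, 0.5774, 0.5774).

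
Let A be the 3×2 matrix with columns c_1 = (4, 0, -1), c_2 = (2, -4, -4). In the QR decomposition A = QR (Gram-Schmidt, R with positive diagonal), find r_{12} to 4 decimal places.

e_1 = c_1/‖c_1‖ = (4, 0, -1)/4.1231 = (0.9701, 0.0000, -0.2425).
r_{12} = e_1·c_2 = 2.9104.

r_{12} = 2.9104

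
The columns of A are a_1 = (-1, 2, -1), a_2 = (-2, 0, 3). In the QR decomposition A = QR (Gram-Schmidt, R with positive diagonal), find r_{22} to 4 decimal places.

a_1 = (-1, 2, -1); ‖a_1‖ = 2.4495, so e_1 = (-0.4082, 0.8165, -0.4082).
e_1·a_2 = (-0.4082)·(-2) + 0.8165·0 + (-0.4082)·3 = -0.4082.
u_2 = a_2 + 0.4082·e_1 = (-2.1667, 0.3333, 2.8333).
r_{22} = ‖u_2‖ = 3.5824.

r_{22} = 3.5824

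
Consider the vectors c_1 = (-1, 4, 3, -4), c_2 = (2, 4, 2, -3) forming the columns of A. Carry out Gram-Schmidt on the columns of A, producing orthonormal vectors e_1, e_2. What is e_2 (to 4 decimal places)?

e_2 = (0.9408, 0.3244, -0.0973, 0.0162)

e_1 = c_1/‖c_1‖ = (-1, 4, 3, -4)/6.4807 = (-0.1543, 0.6172, 0.4629, -0.6172).
r_{12} = e_1·c_2 = 4.9377.
u_2 = c_2 − 4.9377·e_1 = (2.7619, 0.9524, -0.2857, 0.0476).
‖u_2‖ = 2.9358, so e_2 = (0.9408, 0.3244, -0.0973, 0.0162).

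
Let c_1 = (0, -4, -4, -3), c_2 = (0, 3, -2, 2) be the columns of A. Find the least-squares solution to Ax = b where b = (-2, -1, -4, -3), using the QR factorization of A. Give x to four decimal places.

q_1 = c_1/‖c_1‖ = (0, -4, -4, -3)/6.4031 = (0.0000, -0.6247, -0.6247, -0.4685).
r_{12} = q_1·c_2 = -1.5617.
u_2 = c_2 + 1.5617·q_1 = (0.0000, 2.0244, -2.9756, 1.2683).
‖u_2‖ = 3.8159, so q_2 = (0.0000, 0.5305, -0.7798, 0.3324).
Qᵀb = (4.5290, 1.5915).
Back-substitute: x_2 = 1.5915/3.8159 = 0.4171.
x_1 = (4.5290 + 1.5617·0.4171)/6.4031 = 0.8090.

x = (0.8090, 0.4171)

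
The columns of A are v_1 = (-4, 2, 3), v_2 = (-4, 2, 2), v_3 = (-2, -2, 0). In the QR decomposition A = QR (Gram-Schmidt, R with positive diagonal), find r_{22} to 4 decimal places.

r_{22} = 0.8305

v_1 = (-4, 2, 3); ‖v_1‖ = 5.3852, so e_1 = (-0.7428, 0.3714, 0.5571).
e_1·v_2 = (-0.7428)·(-4) + 0.3714·2 + 0.5571·2 = 4.8281.
u_2 = v_2 − 4.8281·e_1 = (-0.4138, 0.2069, -0.6897).
r_{22} = ‖u_2‖ = 0.8305.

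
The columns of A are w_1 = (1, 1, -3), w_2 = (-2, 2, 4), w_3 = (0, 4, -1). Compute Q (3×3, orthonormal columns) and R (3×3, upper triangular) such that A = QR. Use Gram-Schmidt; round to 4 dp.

Q = [[0.3015, -0.2752, 0.9129], [0.3015, 0.9358, 0.1826], [-0.9045, 0.2202, 0.3651]], R = [[3.3166, -3.6181, 2.1106], [0.0000, 3.3029, 3.5231], [0.0000, 0.0000, 0.3651]]

w_1 = (1, 1, -3); ‖w_1‖ = 3.3166, so q_1 = (0.3015, 0.3015, -0.9045).
q_1·w_2 = 0.3015·(-2) + 0.3015·2 + (-0.9045)·4 = -3.6181.
u_2 = w_2 + 3.6181·q_1 = (-0.9091, 3.0909, 0.7273).
‖u_2‖ = 3.3029, so q_2 = (-0.2752, 0.9358, 0.2202).
q_1·w_3 = 0.3015·0 + 0.3015·4 + (-0.9045)·(-1) = 2.1106; q_2·w_3 = (-0.2752)·0 + 0.9358·4 + 0.2202·(-1) = 3.5231.
u_3 = w_3 − 2.1106·q_1 − 3.5231·q_2 = (0.3333, 0.0667, 0.1333).
‖u_3‖ = 0.3651, so q_3 = (0.9129, 0.1826, 0.3651).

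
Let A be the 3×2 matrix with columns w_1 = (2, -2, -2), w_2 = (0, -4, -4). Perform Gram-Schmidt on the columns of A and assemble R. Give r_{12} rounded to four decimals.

w_1 = (2, -2, -2); ‖w_1‖ = 3.4641, so e_1 = (0.5774, -0.5774, -0.5774).
r_{12} = e_1·w_2 = 4.6188.

r_{12} = 4.6188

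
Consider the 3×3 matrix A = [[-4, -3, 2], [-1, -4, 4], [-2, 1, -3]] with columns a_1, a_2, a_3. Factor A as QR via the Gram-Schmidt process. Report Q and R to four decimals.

a_1 = (-4, -1, -2); ‖a_1‖ = 4.5826, so e_1 = (-0.8729, -0.2182, -0.4364).
e_1·a_2 = (-0.8729)·(-3) + (-0.2182)·(-4) + (-0.4364)·1 = 3.0551.
u_2 = a_2 − 3.0551·e_1 = (-0.3333, -3.3333, 2.3333).
‖u_2‖ = 4.0825, so e_2 = (-0.0816, -0.8165, 0.5715).
e_1·a_3 = (-0.8729)·2 + (-0.2182)·4 + (-0.4364)·(-3) = -1.3093; e_2·a_3 = (-0.0816)·2 + (-0.8165)·4 + 0.5715·(-3) = -5.1439.
u_3 = a_3 + 1.3093·e_1 + 5.1439·e_2 = (0.4371, -0.4857, -0.6314).
‖u_3‖ = 0.9087, so e_3 = (0.4811, -0.5345, -0.6949).

Q = [[-0.8729, -0.0816, 0.4811], [-0.2182, -0.8165, -0.5345], [-0.4364, 0.5715, -0.6949]], R = [[4.5826, 3.0551, -1.3093], [0.0000, 4.0825, -5.1439], [0.0000, 0.0000, 0.9087]]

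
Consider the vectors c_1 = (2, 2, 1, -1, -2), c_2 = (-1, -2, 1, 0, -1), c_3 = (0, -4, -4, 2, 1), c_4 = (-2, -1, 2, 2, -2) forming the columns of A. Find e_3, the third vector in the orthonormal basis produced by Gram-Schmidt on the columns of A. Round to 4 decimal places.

c_1 = (2, 2, 1, -1, -2); ‖c_1‖ = 3.7417, so e_1 = (0.5345, 0.5345, 0.2673, -0.2673, -0.5345).
e_1·c_2 = 0.5345·(-1) + 0.5345·(-2) + 0.2673·1 + (-0.2673)·0 + (-0.5345)·(-1) = -0.8018.
u_2 = c_2 + 0.8018·e_1 = (-0.5714, -1.5714, 1.2143, -0.2143, -1.4286).
‖u_2‖ = 2.5213, so e_2 = (-0.2266, -0.6233, 0.4816, -0.0850, -0.5666).
e_1·c_3 = 0.5345·0 + 0.5345·(-4) + 0.2673·(-4) + (-0.2673)·2 + (-0.5345)·1 = -4.2762; e_2·c_3 = (-0.2266)·0 + (-0.6233)·(-4) + 0.4816·(-4) + (-0.0850)·2 + (-0.5666)·1 = -0.1700.
u_3 = c_3 + 4.2762·e_1 + 0.1700·e_2 = (2.2472, -1.8202, -2.7753, 0.8427, -1.3820).
‖u_3‖ = 4.3227, so e_3 = (0.5199, -0.4211, -0.6420, 0.1949, -0.3197).

e_3 = (0.5199, -0.4211, -0.6420, 0.1949, -0.3197)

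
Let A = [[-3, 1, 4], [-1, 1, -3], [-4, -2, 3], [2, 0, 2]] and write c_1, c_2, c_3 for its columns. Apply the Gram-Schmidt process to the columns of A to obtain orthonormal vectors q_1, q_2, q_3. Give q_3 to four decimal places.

q_3 = (0.5774, -0.5774, 0.0000, 0.5774)

c_1 = (-3, -1, -4, 2); ‖c_1‖ = 5.4772, so q_1 = (-0.5477, -0.1826, -0.7303, 0.3651).
q_1·c_2 = (-0.5477)·1 + (-0.1826)·1 + (-0.7303)·(-2) + 0.3651·0 = 0.7303.
u_2 = c_2 − 0.7303·q_1 = (1.4000, 1.1333, -1.4667, -0.2667).
‖u_2‖ = 2.3381, so q_2 = (0.5988, 0.4847, -0.6273, -0.1141).
q_1·c_3 = (-0.5477)·4 + (-0.1826)·(-3) + (-0.7303)·3 + 0.3651·2 = -3.1038; q_2·c_3 = 0.5988·4 + 0.4847·(-3) + (-0.6273)·3 + (-0.1141)·2 = -1.1690.
u_3 = c_3 + 3.1038·q_1 + 1.1690·q_2 = (3.0000, -3.0000, 0.0000, 3.0000).
‖u_3‖ = 5.1962, so q_3 = (0.5774, -0.5774, 0.0000, 0.5774).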